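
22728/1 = 22728 = 22728.00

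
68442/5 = 13688 + 2/5 =13688.40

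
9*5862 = 52758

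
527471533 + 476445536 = 1003917069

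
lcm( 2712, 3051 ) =24408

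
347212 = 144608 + 202604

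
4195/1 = 4195=   4195.00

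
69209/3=69209/3 = 23069.67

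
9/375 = 3/125= 0.02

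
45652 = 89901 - 44249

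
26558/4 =6639+1/2= 6639.50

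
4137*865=3578505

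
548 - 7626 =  - 7078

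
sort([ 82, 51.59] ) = [51.59, 82 ]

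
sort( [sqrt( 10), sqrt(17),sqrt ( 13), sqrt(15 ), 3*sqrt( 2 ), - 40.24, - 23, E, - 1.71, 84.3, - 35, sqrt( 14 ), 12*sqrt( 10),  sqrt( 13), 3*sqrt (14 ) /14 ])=[-40.24, - 35, -23 , - 1.71 , 3 * sqrt( 14 ) /14,E,sqrt( 10), sqrt (13),sqrt( 13 ),sqrt ( 14),sqrt(15 ) , sqrt( 17) , 3 *sqrt( 2) , 12 * sqrt( 10), 84.3 ]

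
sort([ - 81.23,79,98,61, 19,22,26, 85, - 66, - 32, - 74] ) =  [ -81.23, - 74, - 66,  -  32, 19,22,26,  61, 79 , 85,98] 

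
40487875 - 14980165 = 25507710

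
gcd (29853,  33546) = 3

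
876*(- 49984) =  - 43785984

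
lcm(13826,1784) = 55304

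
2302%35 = 27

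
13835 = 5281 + 8554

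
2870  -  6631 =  - 3761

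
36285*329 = 11937765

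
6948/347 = 6948/347  =  20.02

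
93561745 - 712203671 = - 618641926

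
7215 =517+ 6698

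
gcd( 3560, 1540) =20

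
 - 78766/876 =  - 39383/438 =-  89.92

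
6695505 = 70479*95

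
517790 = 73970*7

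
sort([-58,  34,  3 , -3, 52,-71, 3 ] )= [ - 71, - 58,-3,3, 3, 34, 52]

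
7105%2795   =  1515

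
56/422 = 28/211 = 0.13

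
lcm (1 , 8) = 8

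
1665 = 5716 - 4051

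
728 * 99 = 72072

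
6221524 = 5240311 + 981213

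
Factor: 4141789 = 113^1*36653^1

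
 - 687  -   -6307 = 5620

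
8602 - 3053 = 5549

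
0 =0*234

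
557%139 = 1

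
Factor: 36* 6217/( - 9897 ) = - 2^2*3^1*3299^(-1)*6217^1 = - 74604/3299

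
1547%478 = 113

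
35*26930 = 942550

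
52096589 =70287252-18190663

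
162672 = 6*27112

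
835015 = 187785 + 647230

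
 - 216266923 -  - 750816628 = 534549705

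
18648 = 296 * 63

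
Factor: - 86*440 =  - 37840= - 2^4*5^1*11^1*43^1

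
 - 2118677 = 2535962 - 4654639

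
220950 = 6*36825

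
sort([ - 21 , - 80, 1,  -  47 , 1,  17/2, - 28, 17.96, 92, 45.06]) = [  -  80, - 47,-28, - 21 , 1, 1,17/2, 17.96,45.06, 92 ]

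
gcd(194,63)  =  1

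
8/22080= 1/2760 = 0.00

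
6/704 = 3/352 =0.01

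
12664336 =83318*152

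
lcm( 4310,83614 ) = 418070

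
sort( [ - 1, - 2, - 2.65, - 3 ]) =[ - 3, - 2.65, - 2, - 1]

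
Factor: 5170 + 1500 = 2^1*5^1*23^1 * 29^1 = 6670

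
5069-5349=  -  280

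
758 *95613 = 72474654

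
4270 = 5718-1448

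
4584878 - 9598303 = -5013425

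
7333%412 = 329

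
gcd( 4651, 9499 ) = 1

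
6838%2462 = 1914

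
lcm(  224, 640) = 4480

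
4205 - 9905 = -5700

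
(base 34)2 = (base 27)2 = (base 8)2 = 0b10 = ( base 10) 2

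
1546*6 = 9276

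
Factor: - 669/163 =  - 3^1*163^(- 1 )*223^1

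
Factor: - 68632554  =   - 2^1*3^1 * 11438759^1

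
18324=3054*6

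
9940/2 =4970 = 4970.00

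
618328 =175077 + 443251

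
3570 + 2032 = 5602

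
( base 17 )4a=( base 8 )116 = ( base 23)39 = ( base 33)2c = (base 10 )78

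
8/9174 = 4/4587 = 0.00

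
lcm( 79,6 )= 474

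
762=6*127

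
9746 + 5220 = 14966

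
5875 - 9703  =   - 3828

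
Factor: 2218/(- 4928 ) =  - 1109/2464 = - 2^( - 5 )*7^ (-1)*11^(-1 )*1109^1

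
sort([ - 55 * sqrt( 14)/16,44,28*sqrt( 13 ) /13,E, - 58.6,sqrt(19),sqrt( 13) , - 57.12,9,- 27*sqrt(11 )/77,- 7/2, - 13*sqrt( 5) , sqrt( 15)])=[ - 58.6, - 57.12, - 13 * sqrt(5), - 55*sqrt(14 ) /16, - 7/2, - 27*sqrt( 11) /77,E,sqrt( 13),sqrt( 15), sqrt(19),28* sqrt( 13 )/13,9,44]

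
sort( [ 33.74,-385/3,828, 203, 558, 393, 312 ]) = [ - 385/3, 33.74, 203, 312, 393, 558, 828 ]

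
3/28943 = 3/28943 =0.00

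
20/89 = 20/89 = 0.22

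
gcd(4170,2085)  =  2085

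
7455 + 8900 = 16355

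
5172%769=558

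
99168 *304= 30147072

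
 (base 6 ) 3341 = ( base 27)11p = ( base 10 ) 781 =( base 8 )1415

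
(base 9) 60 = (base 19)2G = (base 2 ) 110110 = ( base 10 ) 54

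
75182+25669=100851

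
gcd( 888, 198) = 6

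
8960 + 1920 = 10880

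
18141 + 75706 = 93847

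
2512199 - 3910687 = - 1398488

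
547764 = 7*78252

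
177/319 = 177/319 = 0.55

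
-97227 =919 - 98146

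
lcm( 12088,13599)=108792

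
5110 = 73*70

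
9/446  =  9/446 =0.02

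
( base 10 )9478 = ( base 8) 22406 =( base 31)9qn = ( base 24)GAM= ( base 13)4411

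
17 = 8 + 9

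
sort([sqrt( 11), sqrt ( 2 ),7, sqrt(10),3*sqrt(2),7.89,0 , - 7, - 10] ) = [ - 10,  -  7, 0,sqrt (2 ),sqrt (10 ),  sqrt( 11), 3*sqrt( 2), 7,7.89] 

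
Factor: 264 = 2^3 * 3^1  *  11^1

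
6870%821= 302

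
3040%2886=154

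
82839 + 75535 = 158374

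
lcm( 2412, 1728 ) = 115776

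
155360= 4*38840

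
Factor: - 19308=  - 2^2*3^1 *1609^1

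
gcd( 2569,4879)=7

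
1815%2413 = 1815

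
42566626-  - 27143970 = 69710596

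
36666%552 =234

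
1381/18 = 76 + 13/18 = 76.72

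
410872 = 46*8932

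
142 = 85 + 57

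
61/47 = 61/47 = 1.30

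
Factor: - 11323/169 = -67 = - 67^1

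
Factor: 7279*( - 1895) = - 13793705 = - 5^1*29^1*251^1*379^1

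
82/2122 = 41/1061   =  0.04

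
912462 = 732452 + 180010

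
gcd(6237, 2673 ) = 891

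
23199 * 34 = 788766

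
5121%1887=1347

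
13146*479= 6296934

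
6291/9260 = 6291/9260 = 0.68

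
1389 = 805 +584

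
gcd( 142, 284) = 142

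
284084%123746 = 36592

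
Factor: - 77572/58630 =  - 2^1*5^(-1)*13^( - 1) * 43^1=- 86/65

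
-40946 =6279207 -6320153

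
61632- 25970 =35662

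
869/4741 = 79/431 = 0.18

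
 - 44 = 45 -89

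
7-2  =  5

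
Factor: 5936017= 5936017^1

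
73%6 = 1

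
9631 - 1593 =8038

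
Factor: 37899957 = 3^1*67^1*157^1*1201^1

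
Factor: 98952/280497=2^3 *19^( - 1) * 31^1*37^ ( - 1)= 248/703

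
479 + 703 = 1182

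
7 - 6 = 1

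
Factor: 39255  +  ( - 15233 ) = 24022 = 2^1*12011^1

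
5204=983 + 4221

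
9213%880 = 413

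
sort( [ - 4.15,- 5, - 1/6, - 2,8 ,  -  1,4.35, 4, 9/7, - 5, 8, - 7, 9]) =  [ - 7, - 5, - 5, - 4.15,-2,-1 ,- 1/6, 9/7, 4, 4.35, 8,8, 9 ] 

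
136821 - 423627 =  -286806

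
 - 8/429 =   -  1 + 421/429 = -  0.02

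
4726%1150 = 126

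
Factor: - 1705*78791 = - 134338655 =-5^1* 11^1*31^1*78791^1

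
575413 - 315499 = 259914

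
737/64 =11 + 33/64 =11.52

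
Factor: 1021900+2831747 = 3853647 = 3^2*7^1*61169^1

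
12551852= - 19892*( - 631)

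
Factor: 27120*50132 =2^6*3^1*5^1 * 83^1*113^1*151^1 = 1359579840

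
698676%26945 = 25051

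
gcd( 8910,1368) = 18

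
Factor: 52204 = 2^2 * 31^1 * 421^1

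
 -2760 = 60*( - 46 )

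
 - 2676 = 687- 3363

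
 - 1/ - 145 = 1/145  =  0.01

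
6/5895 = 2/1965 = 0.00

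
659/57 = 659/57 = 11.56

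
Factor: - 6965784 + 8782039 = 5^1*7^1*51893^1 = 1816255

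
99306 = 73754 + 25552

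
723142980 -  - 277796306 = 1000939286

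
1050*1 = 1050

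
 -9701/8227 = - 2 + 6753/8227 = -  1.18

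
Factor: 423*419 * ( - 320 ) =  - 56715840= -2^6*3^2*5^1*47^1*419^1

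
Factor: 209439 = 3^3*7757^1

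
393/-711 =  - 1 + 106/237 = -  0.55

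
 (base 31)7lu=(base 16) 1cf0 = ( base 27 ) A4A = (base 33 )6qg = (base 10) 7408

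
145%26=15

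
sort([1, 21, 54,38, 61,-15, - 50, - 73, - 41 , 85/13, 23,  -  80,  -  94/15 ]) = [ - 80,-73, - 50, - 41, - 15, - 94/15, 1, 85/13, 21, 23, 38, 54 , 61]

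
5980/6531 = 5980/6531= 0.92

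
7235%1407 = 200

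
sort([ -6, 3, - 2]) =[ - 6,- 2, 3 ] 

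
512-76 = 436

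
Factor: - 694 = -2^1*347^1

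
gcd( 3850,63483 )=7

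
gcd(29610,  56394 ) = 18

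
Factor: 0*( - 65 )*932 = 0^1  =  0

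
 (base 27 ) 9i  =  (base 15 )126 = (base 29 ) 90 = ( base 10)261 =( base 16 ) 105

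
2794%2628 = 166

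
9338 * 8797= 82146386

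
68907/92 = 68907/92  =  748.99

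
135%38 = 21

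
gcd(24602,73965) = 1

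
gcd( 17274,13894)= 2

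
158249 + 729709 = 887958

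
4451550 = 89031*50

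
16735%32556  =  16735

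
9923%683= 361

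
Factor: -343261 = -343261^1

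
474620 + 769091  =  1243711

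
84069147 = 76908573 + 7160574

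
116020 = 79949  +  36071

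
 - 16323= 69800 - 86123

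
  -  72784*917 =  - 66742928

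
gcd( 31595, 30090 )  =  5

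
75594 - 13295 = 62299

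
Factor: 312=2^3*3^1*13^1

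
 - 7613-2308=- 9921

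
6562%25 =12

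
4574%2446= 2128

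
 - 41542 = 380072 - 421614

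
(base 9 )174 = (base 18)84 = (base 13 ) B5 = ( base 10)148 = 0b10010100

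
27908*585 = 16326180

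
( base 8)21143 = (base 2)10001001100011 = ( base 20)1203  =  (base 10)8803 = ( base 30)9nd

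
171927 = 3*57309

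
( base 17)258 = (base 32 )KV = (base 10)671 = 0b1010011111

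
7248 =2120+5128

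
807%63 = 51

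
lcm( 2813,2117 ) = 205349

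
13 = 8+5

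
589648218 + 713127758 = 1302775976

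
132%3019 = 132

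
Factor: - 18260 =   -  2^2 * 5^1*11^1*83^1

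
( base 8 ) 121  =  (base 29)2N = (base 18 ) 49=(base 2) 1010001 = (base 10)81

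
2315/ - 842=-3+211/842  =  - 2.75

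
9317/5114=1 + 4203/5114 = 1.82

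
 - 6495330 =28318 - 6523648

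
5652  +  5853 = 11505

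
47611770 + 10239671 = 57851441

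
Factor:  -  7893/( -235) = 3^2 * 5^( - 1) * 47^( - 1 )*877^1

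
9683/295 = 9683/295 = 32.82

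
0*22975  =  0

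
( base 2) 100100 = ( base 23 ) 1d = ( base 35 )11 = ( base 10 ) 36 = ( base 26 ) 1A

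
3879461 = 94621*41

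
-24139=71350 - 95489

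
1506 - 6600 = - 5094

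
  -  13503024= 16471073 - 29974097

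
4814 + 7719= 12533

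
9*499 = 4491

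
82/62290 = 41/31145=0.00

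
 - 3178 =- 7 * 454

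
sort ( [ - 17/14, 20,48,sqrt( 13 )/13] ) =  [-17/14 , sqrt(13 )/13,20,  48]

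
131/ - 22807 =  - 131/22807 = -0.01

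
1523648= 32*47614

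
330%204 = 126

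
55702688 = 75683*736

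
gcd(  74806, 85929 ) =1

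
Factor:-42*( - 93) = 2^1*3^2 *7^1* 31^1  =  3906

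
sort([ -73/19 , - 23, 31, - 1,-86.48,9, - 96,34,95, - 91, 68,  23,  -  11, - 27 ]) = [-96,  -  91, - 86.48, - 27, - 23, - 11, - 73/19, - 1,9,23,31, 34,  68,95]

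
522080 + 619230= 1141310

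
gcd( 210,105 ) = 105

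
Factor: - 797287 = -797287^1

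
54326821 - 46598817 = 7728004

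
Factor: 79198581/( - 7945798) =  - 11314083/1135114 = -2^( - 1) * 3^1*11^1* 43^( -1 )* 67^(-1)*167^1*197^(  -  1)*2053^1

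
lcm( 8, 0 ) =0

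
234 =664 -430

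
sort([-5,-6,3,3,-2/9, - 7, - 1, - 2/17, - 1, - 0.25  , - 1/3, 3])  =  [ - 7,-6,-5, - 1, - 1,-1/3,-0.25 , - 2/9,-2/17,3,3,3]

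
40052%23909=16143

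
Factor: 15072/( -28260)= - 2^3*3^ ( - 1 )*5^( - 1) = - 8/15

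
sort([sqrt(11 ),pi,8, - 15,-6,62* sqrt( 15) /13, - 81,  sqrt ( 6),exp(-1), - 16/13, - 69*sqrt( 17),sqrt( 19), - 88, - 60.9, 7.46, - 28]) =[  -  69 * sqrt( 17 ),-88, - 81,  -  60.9,-28, - 15, - 6, - 16/13, exp(  -  1 ),  sqrt( 6),pi, sqrt( 11 ),sqrt(19) , 7.46,8,  62*sqrt( 15 )/13] 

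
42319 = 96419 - 54100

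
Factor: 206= 2^1 * 103^1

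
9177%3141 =2895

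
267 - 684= - 417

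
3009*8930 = 26870370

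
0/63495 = 0 = 0.00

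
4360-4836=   -  476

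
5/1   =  5 = 5.00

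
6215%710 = 535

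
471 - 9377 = - 8906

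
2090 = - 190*( - 11 )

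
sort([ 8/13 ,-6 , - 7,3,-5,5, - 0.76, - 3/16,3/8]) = [ - 7, - 6,- 5,-0.76, - 3/16,3/8,8/13,3,5] 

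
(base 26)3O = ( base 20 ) 52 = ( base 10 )102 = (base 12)86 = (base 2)1100110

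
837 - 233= 604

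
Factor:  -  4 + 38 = 2^1*17^1= 34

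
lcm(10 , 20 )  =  20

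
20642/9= 2293 + 5/9 = 2293.56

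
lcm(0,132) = 0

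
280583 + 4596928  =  4877511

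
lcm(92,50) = 2300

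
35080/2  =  17540 = 17540.00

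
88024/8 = 11003= 11003.00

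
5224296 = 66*79156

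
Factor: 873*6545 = 3^2*5^1*7^1 * 11^1*17^1*97^1 =5713785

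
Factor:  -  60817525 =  - 5^2*1303^1 * 1867^1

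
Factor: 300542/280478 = 11^( - 1)*61^( - 1)*719^1 = 719/671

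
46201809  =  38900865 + 7300944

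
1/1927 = 1/1927 = 0.00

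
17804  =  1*17804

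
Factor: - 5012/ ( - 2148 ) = 3^( - 1)*7^1= 7/3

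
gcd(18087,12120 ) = 3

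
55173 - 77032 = -21859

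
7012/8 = 876 + 1/2 = 876.50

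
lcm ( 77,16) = 1232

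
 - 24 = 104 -128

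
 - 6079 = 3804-9883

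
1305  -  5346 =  - 4041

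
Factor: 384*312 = 2^10*3^2*13^1 = 119808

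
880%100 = 80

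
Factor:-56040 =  - 2^3*3^1*5^1*467^1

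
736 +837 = 1573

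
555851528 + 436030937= 991882465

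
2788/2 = 1394 = 1394.00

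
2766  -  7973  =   - 5207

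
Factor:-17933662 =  - 2^1*8966831^1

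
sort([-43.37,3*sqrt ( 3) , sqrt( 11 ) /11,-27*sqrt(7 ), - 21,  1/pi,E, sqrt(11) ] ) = [ - 27*sqrt(7 ), - 43.37 , - 21  ,  sqrt(11 ) /11,1/pi,E , sqrt(11 ),3*sqrt(3) ]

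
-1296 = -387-909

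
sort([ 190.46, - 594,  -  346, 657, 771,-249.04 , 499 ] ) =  [-594, - 346,-249.04 , 190.46, 499,657,771]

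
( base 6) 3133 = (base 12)4a9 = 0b1011000001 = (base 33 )LC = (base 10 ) 705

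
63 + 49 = 112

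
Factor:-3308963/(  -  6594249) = 3^( - 1 )*7^1*17^( - 1 )*239^(-1)*541^(- 1)*472709^1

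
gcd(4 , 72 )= 4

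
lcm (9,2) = 18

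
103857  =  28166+75691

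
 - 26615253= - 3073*8661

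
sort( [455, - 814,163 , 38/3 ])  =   [ - 814 , 38/3, 163, 455]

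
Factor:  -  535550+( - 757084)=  - 1292634 = -  2^1*3^2*7^1*10259^1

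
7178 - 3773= 3405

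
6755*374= 2526370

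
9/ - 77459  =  -1 + 77450/77459 = -0.00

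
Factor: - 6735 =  - 3^1*5^1 *449^1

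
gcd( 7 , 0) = 7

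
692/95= 7+27/95=7.28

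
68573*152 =10423096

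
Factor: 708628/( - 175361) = - 2^2 * 17^2 * 613^1 *175361^( - 1)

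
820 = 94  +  726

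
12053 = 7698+4355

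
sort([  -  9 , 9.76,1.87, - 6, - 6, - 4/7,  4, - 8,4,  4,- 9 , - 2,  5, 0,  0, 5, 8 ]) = [ - 9, - 9,- 8,-6, - 6,-2, - 4/7,0, 0,  1.87,  4, 4  ,  4, 5,5,8,  9.76]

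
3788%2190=1598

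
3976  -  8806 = -4830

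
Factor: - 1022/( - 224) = 73/16 = 2^( - 4)*73^1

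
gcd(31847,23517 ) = 1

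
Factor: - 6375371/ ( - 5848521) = 3^ (- 1 )*7^( - 1 )*151^1*  42221^1*278501^ ( - 1 )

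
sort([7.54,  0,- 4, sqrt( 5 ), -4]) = [ - 4, - 4, 0,sqrt(5 ),7.54 ]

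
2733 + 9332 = 12065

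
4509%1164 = 1017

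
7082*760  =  5382320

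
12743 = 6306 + 6437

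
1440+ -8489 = - 7049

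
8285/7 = 8285/7 =1183.57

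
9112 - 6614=2498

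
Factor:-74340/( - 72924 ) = 3^1 * 5^1*7^1*103^( - 1) = 105/103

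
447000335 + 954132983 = 1401133318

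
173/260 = 173/260  =  0.67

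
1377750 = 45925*30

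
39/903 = 13/301  =  0.04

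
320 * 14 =4480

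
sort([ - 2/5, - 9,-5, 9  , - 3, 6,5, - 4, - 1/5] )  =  [ - 9 , - 5, - 4 ,-3, - 2/5, - 1/5, 5, 6, 9 ]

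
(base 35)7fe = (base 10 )9114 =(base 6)110110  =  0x239A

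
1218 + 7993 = 9211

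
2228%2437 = 2228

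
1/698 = 1/698 =0.00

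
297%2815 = 297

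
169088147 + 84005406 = 253093553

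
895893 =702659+193234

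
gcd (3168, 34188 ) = 132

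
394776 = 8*49347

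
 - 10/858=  - 5/429= - 0.01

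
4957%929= 312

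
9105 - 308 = 8797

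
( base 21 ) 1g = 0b100101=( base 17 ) 23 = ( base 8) 45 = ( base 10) 37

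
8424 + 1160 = 9584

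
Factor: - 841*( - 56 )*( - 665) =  - 31318840= - 2^3 * 5^1*7^2*19^1*29^2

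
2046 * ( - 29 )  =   - 59334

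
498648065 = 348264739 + 150383326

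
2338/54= 1169/27 =43.30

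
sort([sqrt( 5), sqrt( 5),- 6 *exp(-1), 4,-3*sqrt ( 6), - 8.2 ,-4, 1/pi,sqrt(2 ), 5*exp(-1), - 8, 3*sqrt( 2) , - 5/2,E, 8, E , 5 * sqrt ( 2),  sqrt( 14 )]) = [  -  8.2, -8, - 3*sqrt( 6), - 4, - 5/2, - 6*exp(-1 ),  1/pi, sqrt ( 2 ),5 * exp(-1 ),sqrt(5 )  ,  sqrt( 5 ), E,  E,sqrt( 14 ), 4, 3*sqrt(2 ) , 5*sqrt( 2 ), 8 ] 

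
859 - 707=152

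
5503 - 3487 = 2016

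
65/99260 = 13/19852 = 0.00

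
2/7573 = 2/7573 = 0.00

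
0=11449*0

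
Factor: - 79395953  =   - 7^1*13^1*61^1*14303^1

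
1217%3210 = 1217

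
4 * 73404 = 293616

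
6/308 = 3/154 = 0.02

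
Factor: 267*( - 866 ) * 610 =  - 141045420 = - 2^2*3^1*5^1*61^1*89^1*433^1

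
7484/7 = 7484/7 = 1069.14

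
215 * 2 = 430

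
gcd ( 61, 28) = 1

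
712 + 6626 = 7338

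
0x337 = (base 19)256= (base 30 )RD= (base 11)689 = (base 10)823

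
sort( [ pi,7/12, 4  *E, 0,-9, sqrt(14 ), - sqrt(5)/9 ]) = [ - 9, - sqrt(5)/9,0 , 7/12,pi , sqrt( 14 ), 4*E ]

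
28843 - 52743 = - 23900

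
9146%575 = 521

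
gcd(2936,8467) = 1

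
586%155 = 121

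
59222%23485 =12252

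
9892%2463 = 40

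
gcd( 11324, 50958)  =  5662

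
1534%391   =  361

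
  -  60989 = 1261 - 62250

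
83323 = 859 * 97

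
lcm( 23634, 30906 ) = 401778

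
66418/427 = 66418/427 = 155.55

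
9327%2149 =731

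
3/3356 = 3/3356= 0.00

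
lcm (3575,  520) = 28600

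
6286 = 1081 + 5205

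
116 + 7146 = 7262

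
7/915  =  7/915 = 0.01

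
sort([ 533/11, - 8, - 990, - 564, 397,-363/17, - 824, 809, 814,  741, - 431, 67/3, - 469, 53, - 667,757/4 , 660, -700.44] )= [ - 990,-824 , - 700.44, - 667, -564, - 469, - 431, - 363/17, - 8,67/3 , 533/11, 53, 757/4,397, 660, 741, 809,  814]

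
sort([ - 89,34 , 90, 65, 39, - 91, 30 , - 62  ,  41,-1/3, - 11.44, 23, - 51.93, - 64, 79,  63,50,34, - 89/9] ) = [-91, - 89, - 64, - 62, - 51.93, - 11.44,-89/9, - 1/3,23,  30, 34,34, 39,41, 50, 63, 65,79, 90]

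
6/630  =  1/105 = 0.01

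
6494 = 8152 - 1658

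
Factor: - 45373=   -  17^2*157^1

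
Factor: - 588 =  - 2^2*3^1*7^2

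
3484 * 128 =445952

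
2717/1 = 2717 = 2717.00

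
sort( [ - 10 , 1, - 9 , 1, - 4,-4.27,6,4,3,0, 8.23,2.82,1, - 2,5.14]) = [ - 10, - 9,-4.27,-4, - 2, 0,1, 1,1,2.82,3,4 , 5.14,6 , 8.23]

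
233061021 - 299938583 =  - 66877562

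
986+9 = 995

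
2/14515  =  2/14515 = 0.00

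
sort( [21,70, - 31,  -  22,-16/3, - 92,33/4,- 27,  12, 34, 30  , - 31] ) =[ - 92, - 31, - 31, - 27, - 22, - 16/3,33/4,12,21,  30,34 , 70] 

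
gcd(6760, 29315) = 65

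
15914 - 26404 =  - 10490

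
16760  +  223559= 240319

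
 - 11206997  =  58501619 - 69708616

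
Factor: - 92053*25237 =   -  2323141561 = -  13^1*73^1*97^1*25237^1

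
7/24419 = 7/24419 = 0.00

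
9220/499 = 9220/499  =  18.48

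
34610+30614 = 65224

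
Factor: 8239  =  7^1*11^1*107^1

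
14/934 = 7/467= 0.01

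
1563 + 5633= 7196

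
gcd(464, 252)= 4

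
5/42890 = 1/8578  =  0.00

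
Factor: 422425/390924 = 2^( - 2) * 3^( - 2)*5^2* 61^1* 277^1 * 10859^( - 1)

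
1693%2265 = 1693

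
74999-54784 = 20215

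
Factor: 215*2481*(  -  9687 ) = -5167191105 = - 3^2*5^1*43^1*827^1*3229^1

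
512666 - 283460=229206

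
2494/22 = 1247/11= 113.36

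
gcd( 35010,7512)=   6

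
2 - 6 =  - 4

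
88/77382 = 44/38691 = 0.00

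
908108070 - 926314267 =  - 18206197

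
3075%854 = 513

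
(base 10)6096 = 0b1011111010000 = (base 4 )1133100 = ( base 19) GGG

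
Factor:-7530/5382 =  - 3^( - 1) * 5^1* 13^(-1)*23^( - 1)*251^1= - 1255/897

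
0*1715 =0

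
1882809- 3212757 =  -1329948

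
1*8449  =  8449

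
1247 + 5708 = 6955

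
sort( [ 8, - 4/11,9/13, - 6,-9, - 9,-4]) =[ - 9,-9 ,-6,-4,-4/11,9/13,8]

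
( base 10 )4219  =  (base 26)667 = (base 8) 10173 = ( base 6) 31311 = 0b1000001111011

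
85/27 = 85/27  =  3.15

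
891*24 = 21384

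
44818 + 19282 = 64100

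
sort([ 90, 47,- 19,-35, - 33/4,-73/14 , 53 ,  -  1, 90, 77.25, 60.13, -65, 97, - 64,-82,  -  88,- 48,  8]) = [-88, - 82, - 65,-64,- 48,-35,-19, - 33/4,-73/14,-1,8, 47, 53, 60.13, 77.25, 90, 90, 97 ] 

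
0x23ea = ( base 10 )9194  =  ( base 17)1ede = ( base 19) 168H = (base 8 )21752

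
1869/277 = 1869/277  =  6.75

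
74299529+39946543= 114246072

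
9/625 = 9/625 = 0.01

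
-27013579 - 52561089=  - 79574668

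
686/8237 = 686/8237 = 0.08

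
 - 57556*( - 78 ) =4489368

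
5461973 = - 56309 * ( - 97) 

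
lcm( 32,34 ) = 544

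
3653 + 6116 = 9769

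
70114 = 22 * 3187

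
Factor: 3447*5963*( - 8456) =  - 2^3*3^2*7^1*67^1 * 89^1 * 151^1 *383^1 = - 173808522216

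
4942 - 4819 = 123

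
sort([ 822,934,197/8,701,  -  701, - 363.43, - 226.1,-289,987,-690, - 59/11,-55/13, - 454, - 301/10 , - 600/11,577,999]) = [ - 701, - 690, - 454,-363.43,- 289,-226.1 , - 600/11, - 301/10,  -  59/11,  -  55/13, 197/8,577,701 , 822,934,987, 999] 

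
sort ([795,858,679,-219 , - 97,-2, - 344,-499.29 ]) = [-499.29,-344,  -  219, - 97, - 2,679, 795,858]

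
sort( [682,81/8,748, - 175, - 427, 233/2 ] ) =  [-427, - 175,81/8, 233/2,682,748] 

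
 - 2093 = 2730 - 4823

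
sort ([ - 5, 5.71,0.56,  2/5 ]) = [ -5 , 2/5, 0.56, 5.71] 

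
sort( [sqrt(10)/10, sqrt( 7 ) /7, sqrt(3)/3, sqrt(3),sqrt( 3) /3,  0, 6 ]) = [ 0,sqrt(10)/10 , sqrt(7)/7, sqrt( 3)/3, sqrt(3)/3,sqrt(3),6]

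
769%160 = 129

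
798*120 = 95760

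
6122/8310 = 3061/4155= 0.74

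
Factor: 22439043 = 3^2 * 11^1*226657^1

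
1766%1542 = 224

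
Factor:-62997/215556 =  - 2^( - 2 )*71^( - 1)*83^1 = - 83/284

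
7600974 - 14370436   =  - 6769462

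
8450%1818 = 1178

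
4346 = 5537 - 1191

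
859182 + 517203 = 1376385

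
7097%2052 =941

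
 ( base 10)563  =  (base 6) 2335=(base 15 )278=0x233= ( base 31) i5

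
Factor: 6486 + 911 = 13^1*569^1 = 7397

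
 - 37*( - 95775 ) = 3543675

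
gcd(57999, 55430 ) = 1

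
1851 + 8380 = 10231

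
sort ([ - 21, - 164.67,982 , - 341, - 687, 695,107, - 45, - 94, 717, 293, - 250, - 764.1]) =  [ - 764.1, - 687, - 341, - 250, -164.67,-94, - 45, - 21, 107,293, 695,717, 982]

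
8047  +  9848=17895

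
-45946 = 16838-62784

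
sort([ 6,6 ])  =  [6,6]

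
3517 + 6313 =9830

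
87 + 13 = 100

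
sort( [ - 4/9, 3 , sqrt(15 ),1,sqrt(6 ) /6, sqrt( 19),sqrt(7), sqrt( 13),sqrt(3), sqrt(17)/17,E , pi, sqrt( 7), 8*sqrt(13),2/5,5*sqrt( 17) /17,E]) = [  -  4/9,sqrt(17 ) /17, 2/5,sqrt(6)/6, 1, 5*sqrt ( 17) /17, sqrt( 3 ), sqrt(7), sqrt(7 ), E, E,3, pi,sqrt(  13),sqrt(15), sqrt( 19 ), 8*sqrt(13 ) ] 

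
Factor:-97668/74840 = - 2^(-1)*3^2 * 5^( - 1)  *  1871^( -1)*2713^1 = - 24417/18710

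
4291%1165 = 796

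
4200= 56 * 75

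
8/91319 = 8/91319=0.00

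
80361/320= 251 + 41/320 = 251.13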